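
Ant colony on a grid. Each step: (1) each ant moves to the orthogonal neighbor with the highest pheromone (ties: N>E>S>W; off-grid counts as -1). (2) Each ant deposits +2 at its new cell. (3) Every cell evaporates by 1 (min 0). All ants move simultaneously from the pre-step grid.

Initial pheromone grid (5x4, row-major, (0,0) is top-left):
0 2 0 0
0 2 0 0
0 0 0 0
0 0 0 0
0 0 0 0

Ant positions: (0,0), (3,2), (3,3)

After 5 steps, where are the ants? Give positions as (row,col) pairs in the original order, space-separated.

Step 1: ant0:(0,0)->E->(0,1) | ant1:(3,2)->N->(2,2) | ant2:(3,3)->N->(2,3)
  grid max=3 at (0,1)
Step 2: ant0:(0,1)->S->(1,1) | ant1:(2,2)->E->(2,3) | ant2:(2,3)->W->(2,2)
  grid max=2 at (0,1)
Step 3: ant0:(1,1)->N->(0,1) | ant1:(2,3)->W->(2,2) | ant2:(2,2)->E->(2,3)
  grid max=3 at (0,1)
Step 4: ant0:(0,1)->S->(1,1) | ant1:(2,2)->E->(2,3) | ant2:(2,3)->W->(2,2)
  grid max=4 at (2,2)
Step 5: ant0:(1,1)->N->(0,1) | ant1:(2,3)->W->(2,2) | ant2:(2,2)->E->(2,3)
  grid max=5 at (2,2)

(0,1) (2,2) (2,3)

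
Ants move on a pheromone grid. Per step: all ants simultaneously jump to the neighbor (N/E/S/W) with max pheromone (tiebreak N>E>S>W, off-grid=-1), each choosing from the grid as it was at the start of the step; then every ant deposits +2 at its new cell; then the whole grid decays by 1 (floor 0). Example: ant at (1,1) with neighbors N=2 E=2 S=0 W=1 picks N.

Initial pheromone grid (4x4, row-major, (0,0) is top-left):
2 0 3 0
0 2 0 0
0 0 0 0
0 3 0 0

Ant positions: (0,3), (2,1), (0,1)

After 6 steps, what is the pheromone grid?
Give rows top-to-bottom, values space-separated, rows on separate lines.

After step 1: ants at (0,2),(3,1),(0,2)
  1 0 6 0
  0 1 0 0
  0 0 0 0
  0 4 0 0
After step 2: ants at (0,3),(2,1),(0,3)
  0 0 5 3
  0 0 0 0
  0 1 0 0
  0 3 0 0
After step 3: ants at (0,2),(3,1),(0,2)
  0 0 8 2
  0 0 0 0
  0 0 0 0
  0 4 0 0
After step 4: ants at (0,3),(2,1),(0,3)
  0 0 7 5
  0 0 0 0
  0 1 0 0
  0 3 0 0
After step 5: ants at (0,2),(3,1),(0,2)
  0 0 10 4
  0 0 0 0
  0 0 0 0
  0 4 0 0
After step 6: ants at (0,3),(2,1),(0,3)
  0 0 9 7
  0 0 0 0
  0 1 0 0
  0 3 0 0

0 0 9 7
0 0 0 0
0 1 0 0
0 3 0 0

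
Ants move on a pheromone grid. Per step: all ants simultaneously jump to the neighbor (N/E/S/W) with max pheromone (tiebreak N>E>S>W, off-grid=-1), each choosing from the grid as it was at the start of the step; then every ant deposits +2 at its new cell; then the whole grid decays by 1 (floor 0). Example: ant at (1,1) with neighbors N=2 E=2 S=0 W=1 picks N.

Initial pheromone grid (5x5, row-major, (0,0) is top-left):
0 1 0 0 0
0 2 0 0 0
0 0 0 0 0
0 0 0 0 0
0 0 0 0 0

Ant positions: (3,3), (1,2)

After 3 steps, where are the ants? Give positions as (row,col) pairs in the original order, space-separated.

Step 1: ant0:(3,3)->N->(2,3) | ant1:(1,2)->W->(1,1)
  grid max=3 at (1,1)
Step 2: ant0:(2,3)->N->(1,3) | ant1:(1,1)->N->(0,1)
  grid max=2 at (1,1)
Step 3: ant0:(1,3)->N->(0,3) | ant1:(0,1)->S->(1,1)
  grid max=3 at (1,1)

(0,3) (1,1)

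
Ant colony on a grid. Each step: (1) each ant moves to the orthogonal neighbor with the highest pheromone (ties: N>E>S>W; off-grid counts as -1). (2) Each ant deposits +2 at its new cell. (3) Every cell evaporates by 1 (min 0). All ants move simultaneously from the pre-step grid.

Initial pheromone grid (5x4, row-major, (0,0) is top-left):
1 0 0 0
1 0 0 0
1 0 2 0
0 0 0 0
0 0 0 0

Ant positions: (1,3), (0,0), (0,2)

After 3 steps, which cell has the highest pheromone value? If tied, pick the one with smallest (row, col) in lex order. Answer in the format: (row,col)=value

Step 1: ant0:(1,3)->N->(0,3) | ant1:(0,0)->S->(1,0) | ant2:(0,2)->E->(0,3)
  grid max=3 at (0,3)
Step 2: ant0:(0,3)->S->(1,3) | ant1:(1,0)->N->(0,0) | ant2:(0,3)->S->(1,3)
  grid max=3 at (1,3)
Step 3: ant0:(1,3)->N->(0,3) | ant1:(0,0)->S->(1,0) | ant2:(1,3)->N->(0,3)
  grid max=5 at (0,3)
Final grid:
  0 0 0 5
  2 0 0 2
  0 0 0 0
  0 0 0 0
  0 0 0 0
Max pheromone 5 at (0,3)

Answer: (0,3)=5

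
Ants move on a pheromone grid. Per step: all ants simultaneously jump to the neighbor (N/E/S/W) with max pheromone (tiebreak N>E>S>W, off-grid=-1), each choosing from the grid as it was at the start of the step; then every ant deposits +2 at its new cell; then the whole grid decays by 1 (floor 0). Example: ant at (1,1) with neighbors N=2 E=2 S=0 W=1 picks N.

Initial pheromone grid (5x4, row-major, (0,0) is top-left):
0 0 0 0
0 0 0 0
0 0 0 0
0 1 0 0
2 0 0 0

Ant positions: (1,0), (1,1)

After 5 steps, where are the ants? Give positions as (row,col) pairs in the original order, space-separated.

Step 1: ant0:(1,0)->N->(0,0) | ant1:(1,1)->N->(0,1)
  grid max=1 at (0,0)
Step 2: ant0:(0,0)->E->(0,1) | ant1:(0,1)->W->(0,0)
  grid max=2 at (0,0)
Step 3: ant0:(0,1)->W->(0,0) | ant1:(0,0)->E->(0,1)
  grid max=3 at (0,0)
Step 4: ant0:(0,0)->E->(0,1) | ant1:(0,1)->W->(0,0)
  grid max=4 at (0,0)
Step 5: ant0:(0,1)->W->(0,0) | ant1:(0,0)->E->(0,1)
  grid max=5 at (0,0)

(0,0) (0,1)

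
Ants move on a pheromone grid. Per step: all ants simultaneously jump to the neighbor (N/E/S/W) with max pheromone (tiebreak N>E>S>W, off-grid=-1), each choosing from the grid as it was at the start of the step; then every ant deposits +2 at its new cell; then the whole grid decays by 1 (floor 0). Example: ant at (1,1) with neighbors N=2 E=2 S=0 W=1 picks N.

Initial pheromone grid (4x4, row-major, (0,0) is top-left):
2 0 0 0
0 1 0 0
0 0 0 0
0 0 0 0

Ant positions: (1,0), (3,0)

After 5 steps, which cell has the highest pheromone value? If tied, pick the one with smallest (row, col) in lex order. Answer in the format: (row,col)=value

Step 1: ant0:(1,0)->N->(0,0) | ant1:(3,0)->N->(2,0)
  grid max=3 at (0,0)
Step 2: ant0:(0,0)->E->(0,1) | ant1:(2,0)->N->(1,0)
  grid max=2 at (0,0)
Step 3: ant0:(0,1)->W->(0,0) | ant1:(1,0)->N->(0,0)
  grid max=5 at (0,0)
Step 4: ant0:(0,0)->E->(0,1) | ant1:(0,0)->E->(0,1)
  grid max=4 at (0,0)
Step 5: ant0:(0,1)->W->(0,0) | ant1:(0,1)->W->(0,0)
  grid max=7 at (0,0)
Final grid:
  7 2 0 0
  0 0 0 0
  0 0 0 0
  0 0 0 0
Max pheromone 7 at (0,0)

Answer: (0,0)=7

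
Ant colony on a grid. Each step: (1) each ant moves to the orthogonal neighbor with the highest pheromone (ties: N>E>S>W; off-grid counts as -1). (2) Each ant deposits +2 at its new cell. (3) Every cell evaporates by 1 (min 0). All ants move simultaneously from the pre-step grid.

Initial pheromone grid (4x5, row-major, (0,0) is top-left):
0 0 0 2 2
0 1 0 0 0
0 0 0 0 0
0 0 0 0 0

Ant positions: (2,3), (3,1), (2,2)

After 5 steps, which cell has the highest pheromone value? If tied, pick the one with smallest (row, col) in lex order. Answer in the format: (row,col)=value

Answer: (0,3)=7

Derivation:
Step 1: ant0:(2,3)->N->(1,3) | ant1:(3,1)->N->(2,1) | ant2:(2,2)->N->(1,2)
  grid max=1 at (0,3)
Step 2: ant0:(1,3)->N->(0,3) | ant1:(2,1)->N->(1,1) | ant2:(1,2)->E->(1,3)
  grid max=2 at (0,3)
Step 3: ant0:(0,3)->S->(1,3) | ant1:(1,1)->N->(0,1) | ant2:(1,3)->N->(0,3)
  grid max=3 at (0,3)
Step 4: ant0:(1,3)->N->(0,3) | ant1:(0,1)->E->(0,2) | ant2:(0,3)->S->(1,3)
  grid max=4 at (0,3)
Step 5: ant0:(0,3)->S->(1,3) | ant1:(0,2)->E->(0,3) | ant2:(1,3)->N->(0,3)
  grid max=7 at (0,3)
Final grid:
  0 0 0 7 0
  0 0 0 5 0
  0 0 0 0 0
  0 0 0 0 0
Max pheromone 7 at (0,3)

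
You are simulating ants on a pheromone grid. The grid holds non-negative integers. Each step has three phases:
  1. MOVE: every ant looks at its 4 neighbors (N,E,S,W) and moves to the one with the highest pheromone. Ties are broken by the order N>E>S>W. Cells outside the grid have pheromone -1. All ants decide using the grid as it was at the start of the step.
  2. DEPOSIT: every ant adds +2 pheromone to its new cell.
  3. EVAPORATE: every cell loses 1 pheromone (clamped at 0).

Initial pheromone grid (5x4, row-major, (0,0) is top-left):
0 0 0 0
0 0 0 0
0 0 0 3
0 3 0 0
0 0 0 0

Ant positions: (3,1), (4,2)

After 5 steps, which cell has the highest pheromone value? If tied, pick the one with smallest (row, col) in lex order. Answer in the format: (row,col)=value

Step 1: ant0:(3,1)->N->(2,1) | ant1:(4,2)->N->(3,2)
  grid max=2 at (2,3)
Step 2: ant0:(2,1)->S->(3,1) | ant1:(3,2)->W->(3,1)
  grid max=5 at (3,1)
Step 3: ant0:(3,1)->N->(2,1) | ant1:(3,1)->N->(2,1)
  grid max=4 at (3,1)
Step 4: ant0:(2,1)->S->(3,1) | ant1:(2,1)->S->(3,1)
  grid max=7 at (3,1)
Step 5: ant0:(3,1)->N->(2,1) | ant1:(3,1)->N->(2,1)
  grid max=6 at (3,1)
Final grid:
  0 0 0 0
  0 0 0 0
  0 5 0 0
  0 6 0 0
  0 0 0 0
Max pheromone 6 at (3,1)

Answer: (3,1)=6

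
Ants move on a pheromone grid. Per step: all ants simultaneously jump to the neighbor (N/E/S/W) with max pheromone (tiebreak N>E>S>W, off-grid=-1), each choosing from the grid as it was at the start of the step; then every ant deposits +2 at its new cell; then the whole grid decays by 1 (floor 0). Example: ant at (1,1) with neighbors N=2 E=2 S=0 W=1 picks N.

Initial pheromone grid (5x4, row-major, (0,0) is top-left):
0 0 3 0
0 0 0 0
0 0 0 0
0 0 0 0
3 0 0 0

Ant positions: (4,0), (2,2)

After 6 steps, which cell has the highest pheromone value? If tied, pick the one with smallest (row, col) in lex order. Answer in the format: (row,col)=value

Answer: (0,2)=3

Derivation:
Step 1: ant0:(4,0)->N->(3,0) | ant1:(2,2)->N->(1,2)
  grid max=2 at (0,2)
Step 2: ant0:(3,0)->S->(4,0) | ant1:(1,2)->N->(0,2)
  grid max=3 at (0,2)
Step 3: ant0:(4,0)->N->(3,0) | ant1:(0,2)->E->(0,3)
  grid max=2 at (0,2)
Step 4: ant0:(3,0)->S->(4,0) | ant1:(0,3)->W->(0,2)
  grid max=3 at (0,2)
Step 5: ant0:(4,0)->N->(3,0) | ant1:(0,2)->E->(0,3)
  grid max=2 at (0,2)
Step 6: ant0:(3,0)->S->(4,0) | ant1:(0,3)->W->(0,2)
  grid max=3 at (0,2)
Final grid:
  0 0 3 0
  0 0 0 0
  0 0 0 0
  0 0 0 0
  3 0 0 0
Max pheromone 3 at (0,2)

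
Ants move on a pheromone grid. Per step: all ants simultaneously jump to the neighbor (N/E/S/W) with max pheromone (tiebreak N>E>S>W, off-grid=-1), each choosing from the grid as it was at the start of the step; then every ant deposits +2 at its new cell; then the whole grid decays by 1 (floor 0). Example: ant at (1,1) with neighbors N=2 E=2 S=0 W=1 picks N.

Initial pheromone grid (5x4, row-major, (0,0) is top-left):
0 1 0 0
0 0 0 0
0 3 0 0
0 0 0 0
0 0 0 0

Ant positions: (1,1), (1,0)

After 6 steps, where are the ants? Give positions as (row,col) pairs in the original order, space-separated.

Step 1: ant0:(1,1)->S->(2,1) | ant1:(1,0)->N->(0,0)
  grid max=4 at (2,1)
Step 2: ant0:(2,1)->N->(1,1) | ant1:(0,0)->E->(0,1)
  grid max=3 at (2,1)
Step 3: ant0:(1,1)->S->(2,1) | ant1:(0,1)->S->(1,1)
  grid max=4 at (2,1)
Step 4: ant0:(2,1)->N->(1,1) | ant1:(1,1)->S->(2,1)
  grid max=5 at (2,1)
Step 5: ant0:(1,1)->S->(2,1) | ant1:(2,1)->N->(1,1)
  grid max=6 at (2,1)
Step 6: ant0:(2,1)->N->(1,1) | ant1:(1,1)->S->(2,1)
  grid max=7 at (2,1)

(1,1) (2,1)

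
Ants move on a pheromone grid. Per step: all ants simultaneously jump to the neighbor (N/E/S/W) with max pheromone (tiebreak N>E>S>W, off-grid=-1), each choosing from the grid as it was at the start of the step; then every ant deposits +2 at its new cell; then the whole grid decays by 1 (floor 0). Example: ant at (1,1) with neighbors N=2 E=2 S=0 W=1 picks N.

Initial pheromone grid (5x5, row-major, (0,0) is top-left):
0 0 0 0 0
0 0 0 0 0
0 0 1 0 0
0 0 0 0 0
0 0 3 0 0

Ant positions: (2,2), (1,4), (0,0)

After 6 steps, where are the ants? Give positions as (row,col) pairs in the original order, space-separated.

Step 1: ant0:(2,2)->N->(1,2) | ant1:(1,4)->N->(0,4) | ant2:(0,0)->E->(0,1)
  grid max=2 at (4,2)
Step 2: ant0:(1,2)->N->(0,2) | ant1:(0,4)->S->(1,4) | ant2:(0,1)->E->(0,2)
  grid max=3 at (0,2)
Step 3: ant0:(0,2)->E->(0,3) | ant1:(1,4)->N->(0,4) | ant2:(0,2)->E->(0,3)
  grid max=3 at (0,3)
Step 4: ant0:(0,3)->W->(0,2) | ant1:(0,4)->W->(0,3) | ant2:(0,3)->W->(0,2)
  grid max=5 at (0,2)
Step 5: ant0:(0,2)->E->(0,3) | ant1:(0,3)->W->(0,2) | ant2:(0,2)->E->(0,3)
  grid max=7 at (0,3)
Step 6: ant0:(0,3)->W->(0,2) | ant1:(0,2)->E->(0,3) | ant2:(0,3)->W->(0,2)
  grid max=9 at (0,2)

(0,2) (0,3) (0,2)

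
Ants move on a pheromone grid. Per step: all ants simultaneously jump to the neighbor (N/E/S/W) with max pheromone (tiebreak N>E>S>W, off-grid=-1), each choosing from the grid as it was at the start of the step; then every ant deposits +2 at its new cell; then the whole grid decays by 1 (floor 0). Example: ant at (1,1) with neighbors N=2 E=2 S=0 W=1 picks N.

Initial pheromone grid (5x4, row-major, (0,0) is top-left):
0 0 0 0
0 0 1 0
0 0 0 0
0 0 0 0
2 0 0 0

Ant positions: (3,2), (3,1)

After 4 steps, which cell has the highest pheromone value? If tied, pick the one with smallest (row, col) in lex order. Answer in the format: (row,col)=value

Step 1: ant0:(3,2)->N->(2,2) | ant1:(3,1)->N->(2,1)
  grid max=1 at (2,1)
Step 2: ant0:(2,2)->W->(2,1) | ant1:(2,1)->E->(2,2)
  grid max=2 at (2,1)
Step 3: ant0:(2,1)->E->(2,2) | ant1:(2,2)->W->(2,1)
  grid max=3 at (2,1)
Step 4: ant0:(2,2)->W->(2,1) | ant1:(2,1)->E->(2,2)
  grid max=4 at (2,1)
Final grid:
  0 0 0 0
  0 0 0 0
  0 4 4 0
  0 0 0 0
  0 0 0 0
Max pheromone 4 at (2,1)

Answer: (2,1)=4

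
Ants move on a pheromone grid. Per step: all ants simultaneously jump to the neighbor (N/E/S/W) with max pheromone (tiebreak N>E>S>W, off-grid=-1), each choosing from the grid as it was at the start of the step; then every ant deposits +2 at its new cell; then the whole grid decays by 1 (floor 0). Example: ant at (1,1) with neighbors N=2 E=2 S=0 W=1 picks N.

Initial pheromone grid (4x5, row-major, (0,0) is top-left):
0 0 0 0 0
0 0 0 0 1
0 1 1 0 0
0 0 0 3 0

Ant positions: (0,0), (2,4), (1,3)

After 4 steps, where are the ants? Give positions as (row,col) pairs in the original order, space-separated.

Step 1: ant0:(0,0)->E->(0,1) | ant1:(2,4)->N->(1,4) | ant2:(1,3)->E->(1,4)
  grid max=4 at (1,4)
Step 2: ant0:(0,1)->E->(0,2) | ant1:(1,4)->N->(0,4) | ant2:(1,4)->N->(0,4)
  grid max=3 at (0,4)
Step 3: ant0:(0,2)->E->(0,3) | ant1:(0,4)->S->(1,4) | ant2:(0,4)->S->(1,4)
  grid max=6 at (1,4)
Step 4: ant0:(0,3)->E->(0,4) | ant1:(1,4)->N->(0,4) | ant2:(1,4)->N->(0,4)
  grid max=7 at (0,4)

(0,4) (0,4) (0,4)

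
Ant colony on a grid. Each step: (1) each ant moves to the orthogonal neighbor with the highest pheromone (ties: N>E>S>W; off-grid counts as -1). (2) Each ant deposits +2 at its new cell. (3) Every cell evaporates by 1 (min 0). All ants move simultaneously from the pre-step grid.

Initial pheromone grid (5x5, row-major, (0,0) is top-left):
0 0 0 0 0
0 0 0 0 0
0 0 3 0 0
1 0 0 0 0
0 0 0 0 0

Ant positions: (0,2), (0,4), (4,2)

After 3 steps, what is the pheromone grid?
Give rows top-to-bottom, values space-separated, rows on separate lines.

After step 1: ants at (0,3),(1,4),(3,2)
  0 0 0 1 0
  0 0 0 0 1
  0 0 2 0 0
  0 0 1 0 0
  0 0 0 0 0
After step 2: ants at (0,4),(0,4),(2,2)
  0 0 0 0 3
  0 0 0 0 0
  0 0 3 0 0
  0 0 0 0 0
  0 0 0 0 0
After step 3: ants at (1,4),(1,4),(1,2)
  0 0 0 0 2
  0 0 1 0 3
  0 0 2 0 0
  0 0 0 0 0
  0 0 0 0 0

0 0 0 0 2
0 0 1 0 3
0 0 2 0 0
0 0 0 0 0
0 0 0 0 0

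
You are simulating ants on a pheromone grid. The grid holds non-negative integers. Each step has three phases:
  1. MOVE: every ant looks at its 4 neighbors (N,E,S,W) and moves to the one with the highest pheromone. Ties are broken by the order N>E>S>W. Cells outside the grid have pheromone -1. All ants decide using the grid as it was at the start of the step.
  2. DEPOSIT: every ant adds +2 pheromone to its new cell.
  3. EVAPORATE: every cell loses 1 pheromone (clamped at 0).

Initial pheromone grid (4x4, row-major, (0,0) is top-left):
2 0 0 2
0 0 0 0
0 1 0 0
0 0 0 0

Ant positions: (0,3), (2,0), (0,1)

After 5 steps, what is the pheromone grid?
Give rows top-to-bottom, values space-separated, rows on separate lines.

After step 1: ants at (1,3),(2,1),(0,0)
  3 0 0 1
  0 0 0 1
  0 2 0 0
  0 0 0 0
After step 2: ants at (0,3),(1,1),(0,1)
  2 1 0 2
  0 1 0 0
  0 1 0 0
  0 0 0 0
After step 3: ants at (1,3),(0,1),(0,0)
  3 2 0 1
  0 0 0 1
  0 0 0 0
  0 0 0 0
After step 4: ants at (0,3),(0,0),(0,1)
  4 3 0 2
  0 0 0 0
  0 0 0 0
  0 0 0 0
After step 5: ants at (1,3),(0,1),(0,0)
  5 4 0 1
  0 0 0 1
  0 0 0 0
  0 0 0 0

5 4 0 1
0 0 0 1
0 0 0 0
0 0 0 0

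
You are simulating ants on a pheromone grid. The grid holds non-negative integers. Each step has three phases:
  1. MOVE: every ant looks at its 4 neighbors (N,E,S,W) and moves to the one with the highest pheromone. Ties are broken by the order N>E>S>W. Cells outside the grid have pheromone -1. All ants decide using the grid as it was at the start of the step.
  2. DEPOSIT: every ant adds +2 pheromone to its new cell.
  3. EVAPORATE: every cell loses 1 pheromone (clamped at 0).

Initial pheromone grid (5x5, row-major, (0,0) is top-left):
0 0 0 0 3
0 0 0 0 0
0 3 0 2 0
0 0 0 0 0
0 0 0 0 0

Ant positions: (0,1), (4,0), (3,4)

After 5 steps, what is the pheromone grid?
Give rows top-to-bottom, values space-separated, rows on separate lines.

After step 1: ants at (0,2),(3,0),(2,4)
  0 0 1 0 2
  0 0 0 0 0
  0 2 0 1 1
  1 0 0 0 0
  0 0 0 0 0
After step 2: ants at (0,3),(2,0),(2,3)
  0 0 0 1 1
  0 0 0 0 0
  1 1 0 2 0
  0 0 0 0 0
  0 0 0 0 0
After step 3: ants at (0,4),(2,1),(1,3)
  0 0 0 0 2
  0 0 0 1 0
  0 2 0 1 0
  0 0 0 0 0
  0 0 0 0 0
After step 4: ants at (1,4),(1,1),(2,3)
  0 0 0 0 1
  0 1 0 0 1
  0 1 0 2 0
  0 0 0 0 0
  0 0 0 0 0
After step 5: ants at (0,4),(2,1),(1,3)
  0 0 0 0 2
  0 0 0 1 0
  0 2 0 1 0
  0 0 0 0 0
  0 0 0 0 0

0 0 0 0 2
0 0 0 1 0
0 2 0 1 0
0 0 0 0 0
0 0 0 0 0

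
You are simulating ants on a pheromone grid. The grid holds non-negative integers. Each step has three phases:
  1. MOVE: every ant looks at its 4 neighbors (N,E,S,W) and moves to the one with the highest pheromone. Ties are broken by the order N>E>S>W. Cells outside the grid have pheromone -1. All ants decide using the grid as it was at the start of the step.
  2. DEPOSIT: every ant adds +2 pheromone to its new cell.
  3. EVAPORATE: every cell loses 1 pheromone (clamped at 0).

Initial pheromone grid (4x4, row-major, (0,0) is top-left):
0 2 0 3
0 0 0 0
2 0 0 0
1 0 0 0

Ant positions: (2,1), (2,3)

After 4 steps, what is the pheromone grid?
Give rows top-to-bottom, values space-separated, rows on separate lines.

After step 1: ants at (2,0),(1,3)
  0 1 0 2
  0 0 0 1
  3 0 0 0
  0 0 0 0
After step 2: ants at (1,0),(0,3)
  0 0 0 3
  1 0 0 0
  2 0 0 0
  0 0 0 0
After step 3: ants at (2,0),(1,3)
  0 0 0 2
  0 0 0 1
  3 0 0 0
  0 0 0 0
After step 4: ants at (1,0),(0,3)
  0 0 0 3
  1 0 0 0
  2 0 0 0
  0 0 0 0

0 0 0 3
1 0 0 0
2 0 0 0
0 0 0 0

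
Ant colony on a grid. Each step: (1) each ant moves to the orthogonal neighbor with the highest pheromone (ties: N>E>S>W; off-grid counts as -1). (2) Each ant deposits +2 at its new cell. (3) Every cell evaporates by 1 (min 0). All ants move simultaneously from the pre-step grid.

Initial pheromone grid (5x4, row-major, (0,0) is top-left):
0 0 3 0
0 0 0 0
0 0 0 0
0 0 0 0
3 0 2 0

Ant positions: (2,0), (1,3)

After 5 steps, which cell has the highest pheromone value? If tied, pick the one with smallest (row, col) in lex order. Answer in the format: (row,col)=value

Answer: (0,2)=4

Derivation:
Step 1: ant0:(2,0)->N->(1,0) | ant1:(1,3)->N->(0,3)
  grid max=2 at (0,2)
Step 2: ant0:(1,0)->N->(0,0) | ant1:(0,3)->W->(0,2)
  grid max=3 at (0,2)
Step 3: ant0:(0,0)->E->(0,1) | ant1:(0,2)->E->(0,3)
  grid max=2 at (0,2)
Step 4: ant0:(0,1)->E->(0,2) | ant1:(0,3)->W->(0,2)
  grid max=5 at (0,2)
Step 5: ant0:(0,2)->E->(0,3) | ant1:(0,2)->E->(0,3)
  grid max=4 at (0,2)
Final grid:
  0 0 4 3
  0 0 0 0
  0 0 0 0
  0 0 0 0
  0 0 0 0
Max pheromone 4 at (0,2)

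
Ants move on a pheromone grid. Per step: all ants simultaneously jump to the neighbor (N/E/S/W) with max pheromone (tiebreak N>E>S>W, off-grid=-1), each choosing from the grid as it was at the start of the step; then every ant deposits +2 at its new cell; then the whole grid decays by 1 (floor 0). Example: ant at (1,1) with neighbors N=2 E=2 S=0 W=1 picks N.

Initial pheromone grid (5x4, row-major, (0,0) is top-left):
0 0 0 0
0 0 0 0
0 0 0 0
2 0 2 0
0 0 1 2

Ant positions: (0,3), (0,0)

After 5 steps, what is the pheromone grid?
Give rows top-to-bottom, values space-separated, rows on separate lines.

After step 1: ants at (1,3),(0,1)
  0 1 0 0
  0 0 0 1
  0 0 0 0
  1 0 1 0
  0 0 0 1
After step 2: ants at (0,3),(0,2)
  0 0 1 1
  0 0 0 0
  0 0 0 0
  0 0 0 0
  0 0 0 0
After step 3: ants at (0,2),(0,3)
  0 0 2 2
  0 0 0 0
  0 0 0 0
  0 0 0 0
  0 0 0 0
After step 4: ants at (0,3),(0,2)
  0 0 3 3
  0 0 0 0
  0 0 0 0
  0 0 0 0
  0 0 0 0
After step 5: ants at (0,2),(0,3)
  0 0 4 4
  0 0 0 0
  0 0 0 0
  0 0 0 0
  0 0 0 0

0 0 4 4
0 0 0 0
0 0 0 0
0 0 0 0
0 0 0 0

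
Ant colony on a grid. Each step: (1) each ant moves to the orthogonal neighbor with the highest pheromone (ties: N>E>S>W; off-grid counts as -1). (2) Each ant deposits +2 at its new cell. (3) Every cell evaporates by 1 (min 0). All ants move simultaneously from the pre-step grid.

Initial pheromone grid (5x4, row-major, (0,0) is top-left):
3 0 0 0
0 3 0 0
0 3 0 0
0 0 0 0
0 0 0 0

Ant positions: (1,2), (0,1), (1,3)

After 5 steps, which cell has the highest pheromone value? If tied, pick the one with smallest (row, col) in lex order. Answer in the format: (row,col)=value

Answer: (1,1)=10

Derivation:
Step 1: ant0:(1,2)->W->(1,1) | ant1:(0,1)->S->(1,1) | ant2:(1,3)->N->(0,3)
  grid max=6 at (1,1)
Step 2: ant0:(1,1)->S->(2,1) | ant1:(1,1)->S->(2,1) | ant2:(0,3)->S->(1,3)
  grid max=5 at (1,1)
Step 3: ant0:(2,1)->N->(1,1) | ant1:(2,1)->N->(1,1) | ant2:(1,3)->N->(0,3)
  grid max=8 at (1,1)
Step 4: ant0:(1,1)->S->(2,1) | ant1:(1,1)->S->(2,1) | ant2:(0,3)->S->(1,3)
  grid max=7 at (1,1)
Step 5: ant0:(2,1)->N->(1,1) | ant1:(2,1)->N->(1,1) | ant2:(1,3)->N->(0,3)
  grid max=10 at (1,1)
Final grid:
  0 0 0 1
  0 10 0 0
  0 6 0 0
  0 0 0 0
  0 0 0 0
Max pheromone 10 at (1,1)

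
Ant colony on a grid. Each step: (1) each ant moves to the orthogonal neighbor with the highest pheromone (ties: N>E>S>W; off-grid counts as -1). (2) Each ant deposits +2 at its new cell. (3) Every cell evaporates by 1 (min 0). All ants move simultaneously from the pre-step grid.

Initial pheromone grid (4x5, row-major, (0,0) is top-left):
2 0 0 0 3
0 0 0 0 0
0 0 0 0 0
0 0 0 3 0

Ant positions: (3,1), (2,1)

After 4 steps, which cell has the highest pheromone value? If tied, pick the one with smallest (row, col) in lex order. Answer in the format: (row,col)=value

Answer: (1,1)=4

Derivation:
Step 1: ant0:(3,1)->N->(2,1) | ant1:(2,1)->N->(1,1)
  grid max=2 at (0,4)
Step 2: ant0:(2,1)->N->(1,1) | ant1:(1,1)->S->(2,1)
  grid max=2 at (1,1)
Step 3: ant0:(1,1)->S->(2,1) | ant1:(2,1)->N->(1,1)
  grid max=3 at (1,1)
Step 4: ant0:(2,1)->N->(1,1) | ant1:(1,1)->S->(2,1)
  grid max=4 at (1,1)
Final grid:
  0 0 0 0 0
  0 4 0 0 0
  0 4 0 0 0
  0 0 0 0 0
Max pheromone 4 at (1,1)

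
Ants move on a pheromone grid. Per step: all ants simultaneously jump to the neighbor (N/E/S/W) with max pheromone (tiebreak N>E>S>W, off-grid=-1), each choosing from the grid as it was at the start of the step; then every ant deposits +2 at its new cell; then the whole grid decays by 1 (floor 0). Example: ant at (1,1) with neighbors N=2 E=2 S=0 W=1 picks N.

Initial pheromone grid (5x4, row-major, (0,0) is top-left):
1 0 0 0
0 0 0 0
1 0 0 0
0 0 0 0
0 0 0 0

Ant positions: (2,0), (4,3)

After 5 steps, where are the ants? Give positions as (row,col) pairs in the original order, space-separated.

Step 1: ant0:(2,0)->N->(1,0) | ant1:(4,3)->N->(3,3)
  grid max=1 at (1,0)
Step 2: ant0:(1,0)->N->(0,0) | ant1:(3,3)->N->(2,3)
  grid max=1 at (0,0)
Step 3: ant0:(0,0)->E->(0,1) | ant1:(2,3)->N->(1,3)
  grid max=1 at (0,1)
Step 4: ant0:(0,1)->E->(0,2) | ant1:(1,3)->N->(0,3)
  grid max=1 at (0,2)
Step 5: ant0:(0,2)->E->(0,3) | ant1:(0,3)->W->(0,2)
  grid max=2 at (0,2)

(0,3) (0,2)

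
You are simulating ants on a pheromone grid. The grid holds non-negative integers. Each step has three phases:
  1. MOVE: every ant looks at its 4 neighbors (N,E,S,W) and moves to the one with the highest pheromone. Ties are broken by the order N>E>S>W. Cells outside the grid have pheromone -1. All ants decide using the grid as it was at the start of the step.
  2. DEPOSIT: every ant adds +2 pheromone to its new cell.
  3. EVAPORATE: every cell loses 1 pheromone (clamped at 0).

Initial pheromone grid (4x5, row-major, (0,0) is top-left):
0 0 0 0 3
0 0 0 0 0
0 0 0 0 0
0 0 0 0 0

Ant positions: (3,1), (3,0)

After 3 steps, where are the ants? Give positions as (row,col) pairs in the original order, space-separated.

Step 1: ant0:(3,1)->N->(2,1) | ant1:(3,0)->N->(2,0)
  grid max=2 at (0,4)
Step 2: ant0:(2,1)->W->(2,0) | ant1:(2,0)->E->(2,1)
  grid max=2 at (2,0)
Step 3: ant0:(2,0)->E->(2,1) | ant1:(2,1)->W->(2,0)
  grid max=3 at (2,0)

(2,1) (2,0)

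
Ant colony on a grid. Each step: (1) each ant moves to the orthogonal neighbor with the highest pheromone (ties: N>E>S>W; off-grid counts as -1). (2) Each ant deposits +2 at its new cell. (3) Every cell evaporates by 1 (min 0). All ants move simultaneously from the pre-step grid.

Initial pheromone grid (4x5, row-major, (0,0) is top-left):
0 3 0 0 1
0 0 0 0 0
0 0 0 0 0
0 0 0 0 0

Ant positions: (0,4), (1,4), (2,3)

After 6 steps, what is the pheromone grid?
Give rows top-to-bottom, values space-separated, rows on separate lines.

After step 1: ants at (1,4),(0,4),(1,3)
  0 2 0 0 2
  0 0 0 1 1
  0 0 0 0 0
  0 0 0 0 0
After step 2: ants at (0,4),(1,4),(1,4)
  0 1 0 0 3
  0 0 0 0 4
  0 0 0 0 0
  0 0 0 0 0
After step 3: ants at (1,4),(0,4),(0,4)
  0 0 0 0 6
  0 0 0 0 5
  0 0 0 0 0
  0 0 0 0 0
After step 4: ants at (0,4),(1,4),(1,4)
  0 0 0 0 7
  0 0 0 0 8
  0 0 0 0 0
  0 0 0 0 0
After step 5: ants at (1,4),(0,4),(0,4)
  0 0 0 0 10
  0 0 0 0 9
  0 0 0 0 0
  0 0 0 0 0
After step 6: ants at (0,4),(1,4),(1,4)
  0 0 0 0 11
  0 0 0 0 12
  0 0 0 0 0
  0 0 0 0 0

0 0 0 0 11
0 0 0 0 12
0 0 0 0 0
0 0 0 0 0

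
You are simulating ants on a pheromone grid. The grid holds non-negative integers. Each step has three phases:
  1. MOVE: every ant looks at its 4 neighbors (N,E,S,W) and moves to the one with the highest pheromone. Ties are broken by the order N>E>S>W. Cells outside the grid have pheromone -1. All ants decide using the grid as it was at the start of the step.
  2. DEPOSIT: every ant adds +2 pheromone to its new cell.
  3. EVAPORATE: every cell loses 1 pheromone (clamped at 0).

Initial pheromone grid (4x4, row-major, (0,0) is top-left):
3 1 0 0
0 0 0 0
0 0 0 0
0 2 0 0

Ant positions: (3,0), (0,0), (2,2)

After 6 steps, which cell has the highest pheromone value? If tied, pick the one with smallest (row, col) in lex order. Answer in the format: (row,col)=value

Step 1: ant0:(3,0)->E->(3,1) | ant1:(0,0)->E->(0,1) | ant2:(2,2)->N->(1,2)
  grid max=3 at (3,1)
Step 2: ant0:(3,1)->N->(2,1) | ant1:(0,1)->W->(0,0) | ant2:(1,2)->N->(0,2)
  grid max=3 at (0,0)
Step 3: ant0:(2,1)->S->(3,1) | ant1:(0,0)->E->(0,1) | ant2:(0,2)->W->(0,1)
  grid max=4 at (0,1)
Step 4: ant0:(3,1)->N->(2,1) | ant1:(0,1)->W->(0,0) | ant2:(0,1)->W->(0,0)
  grid max=5 at (0,0)
Step 5: ant0:(2,1)->S->(3,1) | ant1:(0,0)->E->(0,1) | ant2:(0,0)->E->(0,1)
  grid max=6 at (0,1)
Step 6: ant0:(3,1)->N->(2,1) | ant1:(0,1)->W->(0,0) | ant2:(0,1)->W->(0,0)
  grid max=7 at (0,0)
Final grid:
  7 5 0 0
  0 0 0 0
  0 1 0 0
  0 2 0 0
Max pheromone 7 at (0,0)

Answer: (0,0)=7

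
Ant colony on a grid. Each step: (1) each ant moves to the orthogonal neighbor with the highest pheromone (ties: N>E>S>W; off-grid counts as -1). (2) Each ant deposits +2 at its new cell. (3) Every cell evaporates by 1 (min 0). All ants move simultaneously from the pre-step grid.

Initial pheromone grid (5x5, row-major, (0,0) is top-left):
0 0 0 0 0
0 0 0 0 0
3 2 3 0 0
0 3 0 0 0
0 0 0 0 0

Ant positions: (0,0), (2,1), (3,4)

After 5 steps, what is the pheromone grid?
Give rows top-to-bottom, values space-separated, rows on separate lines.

After step 1: ants at (0,1),(2,2),(2,4)
  0 1 0 0 0
  0 0 0 0 0
  2 1 4 0 1
  0 2 0 0 0
  0 0 0 0 0
After step 2: ants at (0,2),(2,1),(1,4)
  0 0 1 0 0
  0 0 0 0 1
  1 2 3 0 0
  0 1 0 0 0
  0 0 0 0 0
After step 3: ants at (0,3),(2,2),(0,4)
  0 0 0 1 1
  0 0 0 0 0
  0 1 4 0 0
  0 0 0 0 0
  0 0 0 0 0
After step 4: ants at (0,4),(2,1),(0,3)
  0 0 0 2 2
  0 0 0 0 0
  0 2 3 0 0
  0 0 0 0 0
  0 0 0 0 0
After step 5: ants at (0,3),(2,2),(0,4)
  0 0 0 3 3
  0 0 0 0 0
  0 1 4 0 0
  0 0 0 0 0
  0 0 0 0 0

0 0 0 3 3
0 0 0 0 0
0 1 4 0 0
0 0 0 0 0
0 0 0 0 0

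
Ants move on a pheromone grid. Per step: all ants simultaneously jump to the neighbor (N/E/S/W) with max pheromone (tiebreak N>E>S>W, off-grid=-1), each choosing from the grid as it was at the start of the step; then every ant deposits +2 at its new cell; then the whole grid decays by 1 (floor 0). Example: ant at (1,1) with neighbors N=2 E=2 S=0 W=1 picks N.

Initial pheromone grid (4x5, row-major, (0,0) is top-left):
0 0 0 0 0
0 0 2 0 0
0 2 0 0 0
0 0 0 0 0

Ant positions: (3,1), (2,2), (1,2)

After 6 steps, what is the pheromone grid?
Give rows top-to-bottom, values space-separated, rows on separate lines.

After step 1: ants at (2,1),(1,2),(0,2)
  0 0 1 0 0
  0 0 3 0 0
  0 3 0 0 0
  0 0 0 0 0
After step 2: ants at (1,1),(0,2),(1,2)
  0 0 2 0 0
  0 1 4 0 0
  0 2 0 0 0
  0 0 0 0 0
After step 3: ants at (1,2),(1,2),(0,2)
  0 0 3 0 0
  0 0 7 0 0
  0 1 0 0 0
  0 0 0 0 0
After step 4: ants at (0,2),(0,2),(1,2)
  0 0 6 0 0
  0 0 8 0 0
  0 0 0 0 0
  0 0 0 0 0
After step 5: ants at (1,2),(1,2),(0,2)
  0 0 7 0 0
  0 0 11 0 0
  0 0 0 0 0
  0 0 0 0 0
After step 6: ants at (0,2),(0,2),(1,2)
  0 0 10 0 0
  0 0 12 0 0
  0 0 0 0 0
  0 0 0 0 0

0 0 10 0 0
0 0 12 0 0
0 0 0 0 0
0 0 0 0 0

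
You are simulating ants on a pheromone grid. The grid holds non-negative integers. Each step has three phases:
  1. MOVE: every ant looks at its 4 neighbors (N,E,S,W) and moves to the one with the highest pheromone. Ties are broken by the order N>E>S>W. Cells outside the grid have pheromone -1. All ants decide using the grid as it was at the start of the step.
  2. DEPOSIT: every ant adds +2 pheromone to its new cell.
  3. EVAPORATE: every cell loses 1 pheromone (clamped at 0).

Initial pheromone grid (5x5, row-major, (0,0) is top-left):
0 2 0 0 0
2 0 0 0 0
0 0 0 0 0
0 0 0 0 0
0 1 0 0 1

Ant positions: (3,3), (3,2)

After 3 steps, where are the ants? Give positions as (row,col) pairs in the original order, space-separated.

Step 1: ant0:(3,3)->N->(2,3) | ant1:(3,2)->N->(2,2)
  grid max=1 at (0,1)
Step 2: ant0:(2,3)->W->(2,2) | ant1:(2,2)->E->(2,3)
  grid max=2 at (2,2)
Step 3: ant0:(2,2)->E->(2,3) | ant1:(2,3)->W->(2,2)
  grid max=3 at (2,2)

(2,3) (2,2)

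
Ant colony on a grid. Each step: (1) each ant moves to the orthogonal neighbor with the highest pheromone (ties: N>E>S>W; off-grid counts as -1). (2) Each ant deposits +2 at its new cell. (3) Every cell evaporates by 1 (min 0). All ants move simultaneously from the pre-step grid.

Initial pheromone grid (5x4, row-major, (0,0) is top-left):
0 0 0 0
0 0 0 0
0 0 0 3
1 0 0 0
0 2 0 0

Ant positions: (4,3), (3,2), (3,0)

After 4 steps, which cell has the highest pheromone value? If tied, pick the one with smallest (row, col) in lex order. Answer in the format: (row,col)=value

Step 1: ant0:(4,3)->N->(3,3) | ant1:(3,2)->N->(2,2) | ant2:(3,0)->N->(2,0)
  grid max=2 at (2,3)
Step 2: ant0:(3,3)->N->(2,3) | ant1:(2,2)->E->(2,3) | ant2:(2,0)->N->(1,0)
  grid max=5 at (2,3)
Step 3: ant0:(2,3)->N->(1,3) | ant1:(2,3)->N->(1,3) | ant2:(1,0)->N->(0,0)
  grid max=4 at (2,3)
Step 4: ant0:(1,3)->S->(2,3) | ant1:(1,3)->S->(2,3) | ant2:(0,0)->E->(0,1)
  grid max=7 at (2,3)
Final grid:
  0 1 0 0
  0 0 0 2
  0 0 0 7
  0 0 0 0
  0 0 0 0
Max pheromone 7 at (2,3)

Answer: (2,3)=7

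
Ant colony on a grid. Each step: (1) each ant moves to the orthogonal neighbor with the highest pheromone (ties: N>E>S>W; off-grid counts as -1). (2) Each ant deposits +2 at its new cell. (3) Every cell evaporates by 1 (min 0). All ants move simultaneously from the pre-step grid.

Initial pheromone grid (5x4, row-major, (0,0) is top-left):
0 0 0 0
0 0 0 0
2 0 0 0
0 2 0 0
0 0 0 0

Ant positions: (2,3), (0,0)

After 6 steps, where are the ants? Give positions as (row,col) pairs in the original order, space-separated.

Step 1: ant0:(2,3)->N->(1,3) | ant1:(0,0)->E->(0,1)
  grid max=1 at (0,1)
Step 2: ant0:(1,3)->N->(0,3) | ant1:(0,1)->E->(0,2)
  grid max=1 at (0,2)
Step 3: ant0:(0,3)->W->(0,2) | ant1:(0,2)->E->(0,3)
  grid max=2 at (0,2)
Step 4: ant0:(0,2)->E->(0,3) | ant1:(0,3)->W->(0,2)
  grid max=3 at (0,2)
Step 5: ant0:(0,3)->W->(0,2) | ant1:(0,2)->E->(0,3)
  grid max=4 at (0,2)
Step 6: ant0:(0,2)->E->(0,3) | ant1:(0,3)->W->(0,2)
  grid max=5 at (0,2)

(0,3) (0,2)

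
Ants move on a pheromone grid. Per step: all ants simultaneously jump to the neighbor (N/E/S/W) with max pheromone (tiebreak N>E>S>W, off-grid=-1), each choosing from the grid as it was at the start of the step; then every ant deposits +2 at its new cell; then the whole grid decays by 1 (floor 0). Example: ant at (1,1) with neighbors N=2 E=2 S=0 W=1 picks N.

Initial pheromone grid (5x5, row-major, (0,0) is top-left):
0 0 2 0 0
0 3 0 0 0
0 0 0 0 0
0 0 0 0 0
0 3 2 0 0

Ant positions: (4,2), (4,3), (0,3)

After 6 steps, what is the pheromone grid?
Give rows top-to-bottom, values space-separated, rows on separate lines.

After step 1: ants at (4,1),(4,2),(0,2)
  0 0 3 0 0
  0 2 0 0 0
  0 0 0 0 0
  0 0 0 0 0
  0 4 3 0 0
After step 2: ants at (4,2),(4,1),(0,3)
  0 0 2 1 0
  0 1 0 0 0
  0 0 0 0 0
  0 0 0 0 0
  0 5 4 0 0
After step 3: ants at (4,1),(4,2),(0,2)
  0 0 3 0 0
  0 0 0 0 0
  0 0 0 0 0
  0 0 0 0 0
  0 6 5 0 0
After step 4: ants at (4,2),(4,1),(0,3)
  0 0 2 1 0
  0 0 0 0 0
  0 0 0 0 0
  0 0 0 0 0
  0 7 6 0 0
After step 5: ants at (4,1),(4,2),(0,2)
  0 0 3 0 0
  0 0 0 0 0
  0 0 0 0 0
  0 0 0 0 0
  0 8 7 0 0
After step 6: ants at (4,2),(4,1),(0,3)
  0 0 2 1 0
  0 0 0 0 0
  0 0 0 0 0
  0 0 0 0 0
  0 9 8 0 0

0 0 2 1 0
0 0 0 0 0
0 0 0 0 0
0 0 0 0 0
0 9 8 0 0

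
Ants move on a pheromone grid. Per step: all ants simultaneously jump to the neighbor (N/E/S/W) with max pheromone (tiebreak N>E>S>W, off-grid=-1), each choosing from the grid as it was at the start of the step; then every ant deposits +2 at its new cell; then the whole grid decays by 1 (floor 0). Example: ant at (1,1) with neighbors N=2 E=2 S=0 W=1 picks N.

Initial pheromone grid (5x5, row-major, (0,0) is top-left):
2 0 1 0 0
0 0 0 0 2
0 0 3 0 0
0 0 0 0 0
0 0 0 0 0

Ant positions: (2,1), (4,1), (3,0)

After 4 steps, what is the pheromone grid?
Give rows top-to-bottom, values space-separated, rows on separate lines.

After step 1: ants at (2,2),(3,1),(2,0)
  1 0 0 0 0
  0 0 0 0 1
  1 0 4 0 0
  0 1 0 0 0
  0 0 0 0 0
After step 2: ants at (1,2),(2,1),(1,0)
  0 0 0 0 0
  1 0 1 0 0
  0 1 3 0 0
  0 0 0 0 0
  0 0 0 0 0
After step 3: ants at (2,2),(2,2),(0,0)
  1 0 0 0 0
  0 0 0 0 0
  0 0 6 0 0
  0 0 0 0 0
  0 0 0 0 0
After step 4: ants at (1,2),(1,2),(0,1)
  0 1 0 0 0
  0 0 3 0 0
  0 0 5 0 0
  0 0 0 0 0
  0 0 0 0 0

0 1 0 0 0
0 0 3 0 0
0 0 5 0 0
0 0 0 0 0
0 0 0 0 0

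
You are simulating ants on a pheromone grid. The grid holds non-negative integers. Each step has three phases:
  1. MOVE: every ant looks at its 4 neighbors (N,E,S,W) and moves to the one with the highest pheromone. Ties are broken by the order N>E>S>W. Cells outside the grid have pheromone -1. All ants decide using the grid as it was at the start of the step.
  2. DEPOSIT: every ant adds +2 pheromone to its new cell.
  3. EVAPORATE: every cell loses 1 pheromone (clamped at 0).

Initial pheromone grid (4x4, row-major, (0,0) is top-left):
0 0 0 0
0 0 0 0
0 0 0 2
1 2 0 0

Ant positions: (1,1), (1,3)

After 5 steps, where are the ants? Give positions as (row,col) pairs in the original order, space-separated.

Step 1: ant0:(1,1)->N->(0,1) | ant1:(1,3)->S->(2,3)
  grid max=3 at (2,3)
Step 2: ant0:(0,1)->E->(0,2) | ant1:(2,3)->N->(1,3)
  grid max=2 at (2,3)
Step 3: ant0:(0,2)->E->(0,3) | ant1:(1,3)->S->(2,3)
  grid max=3 at (2,3)
Step 4: ant0:(0,3)->S->(1,3) | ant1:(2,3)->N->(1,3)
  grid max=3 at (1,3)
Step 5: ant0:(1,3)->S->(2,3) | ant1:(1,3)->S->(2,3)
  grid max=5 at (2,3)

(2,3) (2,3)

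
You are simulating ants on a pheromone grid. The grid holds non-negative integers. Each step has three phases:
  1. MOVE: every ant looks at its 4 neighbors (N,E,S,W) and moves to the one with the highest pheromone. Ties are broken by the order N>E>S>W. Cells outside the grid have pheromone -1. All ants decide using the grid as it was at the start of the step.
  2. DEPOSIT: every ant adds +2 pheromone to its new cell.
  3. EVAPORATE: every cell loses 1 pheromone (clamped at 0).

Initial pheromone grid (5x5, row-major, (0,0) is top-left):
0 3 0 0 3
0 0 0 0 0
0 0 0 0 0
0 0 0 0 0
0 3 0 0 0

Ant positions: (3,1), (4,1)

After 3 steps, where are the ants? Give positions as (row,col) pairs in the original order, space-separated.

Step 1: ant0:(3,1)->S->(4,1) | ant1:(4,1)->N->(3,1)
  grid max=4 at (4,1)
Step 2: ant0:(4,1)->N->(3,1) | ant1:(3,1)->S->(4,1)
  grid max=5 at (4,1)
Step 3: ant0:(3,1)->S->(4,1) | ant1:(4,1)->N->(3,1)
  grid max=6 at (4,1)

(4,1) (3,1)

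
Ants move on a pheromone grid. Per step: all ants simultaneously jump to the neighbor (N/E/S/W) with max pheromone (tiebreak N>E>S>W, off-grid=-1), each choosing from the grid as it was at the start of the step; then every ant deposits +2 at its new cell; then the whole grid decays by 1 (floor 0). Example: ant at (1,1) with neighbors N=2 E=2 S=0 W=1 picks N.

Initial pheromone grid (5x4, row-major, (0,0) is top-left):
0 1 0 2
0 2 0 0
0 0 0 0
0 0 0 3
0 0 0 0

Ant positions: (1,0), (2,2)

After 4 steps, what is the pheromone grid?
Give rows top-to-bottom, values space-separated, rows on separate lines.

After step 1: ants at (1,1),(1,2)
  0 0 0 1
  0 3 1 0
  0 0 0 0
  0 0 0 2
  0 0 0 0
After step 2: ants at (1,2),(1,1)
  0 0 0 0
  0 4 2 0
  0 0 0 0
  0 0 0 1
  0 0 0 0
After step 3: ants at (1,1),(1,2)
  0 0 0 0
  0 5 3 0
  0 0 0 0
  0 0 0 0
  0 0 0 0
After step 4: ants at (1,2),(1,1)
  0 0 0 0
  0 6 4 0
  0 0 0 0
  0 0 0 0
  0 0 0 0

0 0 0 0
0 6 4 0
0 0 0 0
0 0 0 0
0 0 0 0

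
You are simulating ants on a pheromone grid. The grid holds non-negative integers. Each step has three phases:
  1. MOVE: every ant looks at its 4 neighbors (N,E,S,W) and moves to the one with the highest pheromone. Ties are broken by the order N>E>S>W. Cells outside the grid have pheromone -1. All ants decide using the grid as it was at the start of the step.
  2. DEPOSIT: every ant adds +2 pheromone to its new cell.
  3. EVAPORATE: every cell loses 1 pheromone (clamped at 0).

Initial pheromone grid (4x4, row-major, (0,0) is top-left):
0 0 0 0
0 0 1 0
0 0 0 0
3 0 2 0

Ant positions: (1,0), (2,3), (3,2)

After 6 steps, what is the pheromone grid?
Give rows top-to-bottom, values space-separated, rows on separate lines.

After step 1: ants at (0,0),(1,3),(2,2)
  1 0 0 0
  0 0 0 1
  0 0 1 0
  2 0 1 0
After step 2: ants at (0,1),(0,3),(3,2)
  0 1 0 1
  0 0 0 0
  0 0 0 0
  1 0 2 0
After step 3: ants at (0,2),(1,3),(2,2)
  0 0 1 0
  0 0 0 1
  0 0 1 0
  0 0 1 0
After step 4: ants at (0,3),(0,3),(3,2)
  0 0 0 3
  0 0 0 0
  0 0 0 0
  0 0 2 0
After step 5: ants at (1,3),(1,3),(2,2)
  0 0 0 2
  0 0 0 3
  0 0 1 0
  0 0 1 0
After step 6: ants at (0,3),(0,3),(3,2)
  0 0 0 5
  0 0 0 2
  0 0 0 0
  0 0 2 0

0 0 0 5
0 0 0 2
0 0 0 0
0 0 2 0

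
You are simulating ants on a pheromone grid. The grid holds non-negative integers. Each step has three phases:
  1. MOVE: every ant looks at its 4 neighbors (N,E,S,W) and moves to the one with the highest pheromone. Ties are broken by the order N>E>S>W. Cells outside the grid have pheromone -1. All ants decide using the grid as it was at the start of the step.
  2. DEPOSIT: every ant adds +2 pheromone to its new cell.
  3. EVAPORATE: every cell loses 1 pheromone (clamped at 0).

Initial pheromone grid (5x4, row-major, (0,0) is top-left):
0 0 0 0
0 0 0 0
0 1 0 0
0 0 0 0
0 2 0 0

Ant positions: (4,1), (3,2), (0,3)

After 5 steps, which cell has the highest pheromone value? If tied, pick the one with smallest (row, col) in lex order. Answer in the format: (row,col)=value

Step 1: ant0:(4,1)->N->(3,1) | ant1:(3,2)->N->(2,2) | ant2:(0,3)->S->(1,3)
  grid max=1 at (1,3)
Step 2: ant0:(3,1)->S->(4,1) | ant1:(2,2)->N->(1,2) | ant2:(1,3)->N->(0,3)
  grid max=2 at (4,1)
Step 3: ant0:(4,1)->N->(3,1) | ant1:(1,2)->N->(0,2) | ant2:(0,3)->S->(1,3)
  grid max=1 at (0,2)
Step 4: ant0:(3,1)->S->(4,1) | ant1:(0,2)->E->(0,3) | ant2:(1,3)->N->(0,3)
  grid max=3 at (0,3)
Step 5: ant0:(4,1)->N->(3,1) | ant1:(0,3)->S->(1,3) | ant2:(0,3)->S->(1,3)
  grid max=3 at (1,3)
Final grid:
  0 0 0 2
  0 0 0 3
  0 0 0 0
  0 1 0 0
  0 1 0 0
Max pheromone 3 at (1,3)

Answer: (1,3)=3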